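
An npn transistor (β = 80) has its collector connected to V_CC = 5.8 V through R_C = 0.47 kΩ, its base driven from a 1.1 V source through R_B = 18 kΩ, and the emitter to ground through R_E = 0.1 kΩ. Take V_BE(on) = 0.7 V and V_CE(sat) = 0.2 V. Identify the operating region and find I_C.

Assume active. Base-emitter loop: I_B = (V_BB − V_BE)/(R_B + (β+1)R_E) = (1.1 − 0.7)/(18 + 81×0.1) = 0.0153 mA.
I_C = β·I_B = 80×0.0153 = 1.23 mA.
V_CE = V_CC − I_C·R_C − I_E·R_E = 5.8 − 1.23×0.47 − 1.24×0.1 = 5.1 V > V_CE(sat), so the active-region assumption holds.

active; I_C ≈ 1.2 mA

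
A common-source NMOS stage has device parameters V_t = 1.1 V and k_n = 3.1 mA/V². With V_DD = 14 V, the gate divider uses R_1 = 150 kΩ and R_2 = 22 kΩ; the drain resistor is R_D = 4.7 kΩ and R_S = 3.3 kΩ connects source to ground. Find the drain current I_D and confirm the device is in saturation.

I_D ≈ 0.12 mA

V_G = V_DD·R_2/(R_1+R_2) = 14×22/172 = 1.79 V.
Assume saturation: I_D = (k_n/2)(V_GS − V_t)² with V_GS = V_G − I_D·R_S = 1.79 − 3.3·I_D.
Substituting gives 16.9·I_D² − 8.07·I_D + 0.739 = 0, with roots I_D = 0.124 or 0.354 mA.
The root I_D = 0.354 mA gives V_GS = 0.622 V ≤ V_t, so take I_D = 0.124 mA.
Then V_GS = 1.38 V and V_DS = V_DD − I_D(R_D+R_S) = 14 − 0.124×8 = 13 V.
Saturation requires V_DS ≥ V_GS − V_t = 0.282 V; 13 ≥ 0.282 ✓.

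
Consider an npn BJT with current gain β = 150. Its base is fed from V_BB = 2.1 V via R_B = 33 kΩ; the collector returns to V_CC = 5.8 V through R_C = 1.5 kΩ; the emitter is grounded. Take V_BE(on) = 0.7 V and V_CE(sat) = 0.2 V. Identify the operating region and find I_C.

Assume active: I_B = (2.1 − 0.7)/33 = 0.0424 mA, giving I_C = β·I_B = 6.36 mA.
But then V_CE = 5.8 − 6.36×1.5 = -3.75 V < V_CE(sat) = 0.2 V — impossible in the active region.
So the transistor is saturated. With V_CE = 0.2 V, I_C = (V_CC − 0.2)/R_C = 5.6/1.5 = 3.73 mA.
Check: β·I_B = 6.36 mA > I_C = 3.73 mA, confirming saturation.

saturation; I_C ≈ 3.7 mA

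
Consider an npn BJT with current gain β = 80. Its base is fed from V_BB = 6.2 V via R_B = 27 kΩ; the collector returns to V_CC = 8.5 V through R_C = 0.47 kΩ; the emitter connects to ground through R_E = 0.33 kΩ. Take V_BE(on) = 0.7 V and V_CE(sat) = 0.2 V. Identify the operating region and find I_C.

active; I_C ≈ 8.2 mA

Assume active. Base-emitter loop: I_B = (V_BB − V_BE)/(R_B + (β+1)R_E) = (6.2 − 0.7)/(27 + 81×0.33) = 0.102 mA.
I_C = β·I_B = 80×0.102 = 8.19 mA.
V_CE = V_CC − I_C·R_C − I_E·R_E = 8.5 − 8.19×0.47 − 8.29×0.33 = 1.91 V > V_CE(sat), so the active-region assumption holds.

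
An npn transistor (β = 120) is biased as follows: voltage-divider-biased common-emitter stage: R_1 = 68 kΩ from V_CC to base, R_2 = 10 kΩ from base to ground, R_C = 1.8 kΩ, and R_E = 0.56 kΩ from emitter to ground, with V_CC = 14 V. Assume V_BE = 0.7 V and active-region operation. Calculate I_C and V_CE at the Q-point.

Thevenize the base divider: V_Th = V_CC·R_2/(R_1+R_2) = 14×10/78 = 1.79 V, R_Th = R_1‖R_2 = 8.72 kΩ.
Base-emitter loop: V_Th = I_B·R_Th + V_BE + (β+1)I_B·R_E, so I_B = (1.79 − 0.7) / (8.72 + 121×0.56) = 0.0143 mA.
I_C = β·I_B = 120×0.0143 = 1.72 mA, and I_E = (β+1)I_B = 1.73 mA.
V_CE = V_CC − I_C·R_C − I_E·R_E = 14 − 1.72×1.8 − 1.73×0.56 = 9.94 V.
V_CE = 9.94 V > 0.2 V confirms active-region operation.

I_C ≈ 1.7 mA, V_CE ≈ 9.9 V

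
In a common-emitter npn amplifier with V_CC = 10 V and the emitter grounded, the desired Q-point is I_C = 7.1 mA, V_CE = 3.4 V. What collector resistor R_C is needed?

Collector loop: V_CC = I_C·R_C + V_CE.
R_C = (V_CC − V_CE)/I_C = (10 − 3.4)/7.1 = 0.93 kΩ.

R_C ≈ 0.93 kΩ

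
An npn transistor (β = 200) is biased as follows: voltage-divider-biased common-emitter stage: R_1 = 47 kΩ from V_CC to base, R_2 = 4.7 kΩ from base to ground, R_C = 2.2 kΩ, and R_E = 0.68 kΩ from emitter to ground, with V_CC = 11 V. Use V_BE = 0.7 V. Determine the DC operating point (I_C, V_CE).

I_C ≈ 0.43 mA, V_CE ≈ 9.8 V

Thevenize the base divider: V_Th = V_CC·R_2/(R_1+R_2) = 11×4.7/51.7 = 1 V, R_Th = R_1‖R_2 = 4.27 kΩ.
Base-emitter loop: V_Th = I_B·R_Th + V_BE + (β+1)I_B·R_E, so I_B = (1 − 0.7) / (4.27 + 201×0.68) = 0.00213 mA.
I_C = β·I_B = 200×0.00213 = 0.426 mA, and I_E = (β+1)I_B = 0.428 mA.
V_CE = V_CC − I_C·R_C − I_E·R_E = 11 − 0.426×2.2 − 0.428×0.68 = 9.77 V.
V_CE = 9.77 V > 0.2 V confirms active-region operation.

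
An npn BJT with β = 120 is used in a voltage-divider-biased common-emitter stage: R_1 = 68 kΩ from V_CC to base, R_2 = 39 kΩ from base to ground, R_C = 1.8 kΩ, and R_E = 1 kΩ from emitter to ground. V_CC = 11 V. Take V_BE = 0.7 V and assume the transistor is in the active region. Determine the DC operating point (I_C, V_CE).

Thevenize the base divider: V_Th = V_CC·R_2/(R_1+R_2) = 11×39/107 = 4.01 V, R_Th = R_1‖R_2 = 24.8 kΩ.
Base-emitter loop: V_Th = I_B·R_Th + V_BE + (β+1)I_B·R_E, so I_B = (4.01 − 0.7) / (24.8 + 121×1) = 0.0227 mA.
I_C = β·I_B = 120×0.0227 = 2.72 mA, and I_E = (β+1)I_B = 2.75 mA.
V_CE = V_CC − I_C·R_C − I_E·R_E = 11 − 2.72×1.8 − 2.75×1 = 3.35 V.
V_CE = 3.35 V > 0.2 V confirms active-region operation.

I_C ≈ 2.7 mA, V_CE ≈ 3.4 V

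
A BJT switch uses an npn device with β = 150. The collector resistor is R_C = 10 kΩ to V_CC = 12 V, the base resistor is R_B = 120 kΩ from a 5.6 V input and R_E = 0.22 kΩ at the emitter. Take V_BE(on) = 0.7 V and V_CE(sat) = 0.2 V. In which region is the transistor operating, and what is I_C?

saturation; I_C ≈ 1.2 mA

Assume active: I_B = (5.6 − 0.7)/(120 + 151×0.22) = 0.032 mA, I_C = β·I_B = 4.8 mA.
Then V_CE = 12 − 4.8×10 − 4.83×0.22 = -37 V < 0.2 V — the active assumption fails.
Re-solve with V_CE = 0.2 V. KCL at the emitter: V_E/R_E = (V_BB−0.7−V_E)/R_B + (V_CC−0.2−V_E)/R_C, giving V_E = 0.262 V.
I_C = (V_CC − 0.2 − V_E)/R_C = (11.8 − 0.262)/10 = 1.15 mA.
Check: I_B = (4.9 − 0.262)/120 = 0.0386 mA, and β·I_B = 5.8 mA > I_C, confirming saturation.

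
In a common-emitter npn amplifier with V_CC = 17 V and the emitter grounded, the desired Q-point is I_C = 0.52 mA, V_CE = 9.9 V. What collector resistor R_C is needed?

Collector loop: V_CC = I_C·R_C + V_CE.
R_C = (V_CC − V_CE)/I_C = (17 − 9.9)/0.52 = 13.7 kΩ.

R_C ≈ 14 kΩ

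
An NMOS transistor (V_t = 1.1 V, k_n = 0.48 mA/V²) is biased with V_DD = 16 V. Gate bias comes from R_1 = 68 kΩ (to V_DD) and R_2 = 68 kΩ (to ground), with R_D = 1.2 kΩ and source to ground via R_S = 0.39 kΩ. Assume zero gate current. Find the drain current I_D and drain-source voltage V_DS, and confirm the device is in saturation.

V_G = V_DD·R_2/(R_1+R_2) = 16×68/136 = 8 V.
Assume saturation: I_D = (k_n/2)(V_GS − V_t)² with V_GS = V_G − I_D·R_S = 8 − 0.39·I_D.
Substituting gives 0.0365·I_D² − 2.29·I_D + 11.4 = 0, with roots I_D = 5.46 or 57.3 mA.
The root I_D = 57.3 mA gives V_GS = -14.4 V ≤ V_t, so take I_D = 5.46 mA.
Then V_GS = 5.87 V and V_DS = V_DD − I_D(R_D+R_S) = 16 − 5.46×1.59 = 7.32 V.
Saturation requires V_DS ≥ V_GS − V_t = 4.77 V; 7.32 ≥ 4.77 ✓.

I_D ≈ 5.5 mA, V_DS ≈ 7.3 V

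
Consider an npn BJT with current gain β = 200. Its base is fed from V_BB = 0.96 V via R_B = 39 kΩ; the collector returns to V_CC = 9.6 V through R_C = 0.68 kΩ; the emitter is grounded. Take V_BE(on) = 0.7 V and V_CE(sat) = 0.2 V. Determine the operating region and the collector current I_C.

active; I_C ≈ 1.3 mA

Assume active. Base-emitter loop: I_B = (V_BB − V_BE)/R_B = (0.96 − 0.7)/39 = 0.00667 mA.
I_C = β·I_B = 200×0.00667 = 1.33 mA.
V_CE = V_CC − I_C·R_C = 9.6 − 1.33×0.68 = 8.69 V > V_CE(sat), so the active-region assumption holds.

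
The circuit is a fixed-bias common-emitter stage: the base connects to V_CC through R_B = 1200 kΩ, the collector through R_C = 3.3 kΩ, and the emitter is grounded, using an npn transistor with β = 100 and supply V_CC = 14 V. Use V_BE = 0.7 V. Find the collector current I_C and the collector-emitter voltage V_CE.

Base loop: V_CC = I_B·R_B + V_BE, so I_B = (14 − 0.7)/1200 kΩ = 0.0111 mA.
In the active region I_C = β·I_B = 100 × 0.0111 = 1.11 mA.
Collector loop: V_CE = V_CC − I_C·R_C = 14 − 1.11×3.3 = 10.3 V.
Since V_CE = 10.3 V > V_CE(sat) ≈ 0.2 V, the transistor is in the active region as assumed.

I_C ≈ 1.1 mA, V_CE ≈ 10 V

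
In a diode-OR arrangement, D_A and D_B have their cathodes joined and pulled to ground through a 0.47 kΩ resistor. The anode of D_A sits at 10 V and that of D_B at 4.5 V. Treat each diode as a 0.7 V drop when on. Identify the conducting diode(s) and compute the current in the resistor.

Assume both conduct. Then node N would need to be at both 10−0.7 = 9.3 V and 4.5−0.7 = 3.8 V, which is impossible.
Assume only D_A conducts: V_N = 10 − 0.7 = 9.3 V, so I_R = 9.3/0.47 = 19.8 mA.
Check D_B: its anode-to-cathode voltage is 4.5 − 9.3 = -4.8 V < 0.7 V, so it is off. The assumption is consistent.

Only D_A conducts; I_R ≈ 20 mA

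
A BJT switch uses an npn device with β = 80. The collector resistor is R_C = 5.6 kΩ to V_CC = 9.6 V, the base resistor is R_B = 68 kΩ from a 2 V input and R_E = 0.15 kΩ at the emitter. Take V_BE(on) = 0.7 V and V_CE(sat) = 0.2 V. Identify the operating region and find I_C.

Assume active. Base-emitter loop: I_B = (V_BB − V_BE)/(R_B + (β+1)R_E) = (2 − 0.7)/(68 + 81×0.15) = 0.0162 mA.
I_C = β·I_B = 80×0.0162 = 1.3 mA.
V_CE = V_CC − I_C·R_C − I_E·R_E = 9.6 − 1.3×5.6 − 1.31×0.15 = 2.14 V > V_CE(sat), so the active-region assumption holds.

active; I_C ≈ 1.3 mA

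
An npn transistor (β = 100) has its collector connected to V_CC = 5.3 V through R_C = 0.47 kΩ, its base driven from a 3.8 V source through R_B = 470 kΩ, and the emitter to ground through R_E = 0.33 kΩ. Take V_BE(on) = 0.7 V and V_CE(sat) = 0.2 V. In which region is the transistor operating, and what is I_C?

Assume active. Base-emitter loop: I_B = (V_BB − V_BE)/(R_B + (β+1)R_E) = (3.8 − 0.7)/(470 + 101×0.33) = 0.00616 mA.
I_C = β·I_B = 100×0.00616 = 0.616 mA.
V_CE = V_CC − I_C·R_C − I_E·R_E = 5.3 − 0.616×0.47 − 0.622×0.33 = 4.81 V > V_CE(sat), so the active-region assumption holds.

active; I_C ≈ 0.62 mA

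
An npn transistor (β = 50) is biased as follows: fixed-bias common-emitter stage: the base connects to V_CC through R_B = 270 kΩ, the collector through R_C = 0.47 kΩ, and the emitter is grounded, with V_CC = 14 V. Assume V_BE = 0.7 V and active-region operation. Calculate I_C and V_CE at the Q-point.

Base loop: V_CC = I_B·R_B + V_BE, so I_B = (14 − 0.7)/270 kΩ = 0.0493 mA.
In the active region I_C = β·I_B = 50 × 0.0493 = 2.46 mA.
Collector loop: V_CE = V_CC − I_C·R_C = 14 − 2.46×0.47 = 12.8 V.
Since V_CE = 12.8 V > V_CE(sat) ≈ 0.2 V, the transistor is in the active region as assumed.

I_C ≈ 2.5 mA, V_CE ≈ 13 V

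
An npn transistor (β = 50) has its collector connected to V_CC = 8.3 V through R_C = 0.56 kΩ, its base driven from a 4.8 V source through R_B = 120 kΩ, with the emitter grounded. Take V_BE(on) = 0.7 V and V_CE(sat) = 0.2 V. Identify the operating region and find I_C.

active; I_C ≈ 1.7 mA

Assume active. Base-emitter loop: I_B = (V_BB − V_BE)/R_B = (4.8 − 0.7)/120 = 0.0342 mA.
I_C = β·I_B = 50×0.0342 = 1.71 mA.
V_CE = V_CC − I_C·R_C = 8.3 − 1.71×0.56 = 7.34 V > V_CE(sat), so the active-region assumption holds.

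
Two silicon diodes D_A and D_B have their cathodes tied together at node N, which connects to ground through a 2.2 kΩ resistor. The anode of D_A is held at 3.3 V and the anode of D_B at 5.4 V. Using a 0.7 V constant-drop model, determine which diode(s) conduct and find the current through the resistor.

Assume both conduct. Then node N would need to be at both 3.3−0.7 = 2.6 V and 5.4−0.7 = 4.7 V, which is impossible.
Assume only D_B conducts: V_N = 5.4 − 0.7 = 4.7 V, so I_R = 4.7/2.2 = 2.14 mA.
Check D_A: its anode-to-cathode voltage is 3.3 − 4.7 = -1.4 V < 0.7 V, so it is off. The assumption is consistent.

Only D_B conducts; I_R ≈ 2.1 mA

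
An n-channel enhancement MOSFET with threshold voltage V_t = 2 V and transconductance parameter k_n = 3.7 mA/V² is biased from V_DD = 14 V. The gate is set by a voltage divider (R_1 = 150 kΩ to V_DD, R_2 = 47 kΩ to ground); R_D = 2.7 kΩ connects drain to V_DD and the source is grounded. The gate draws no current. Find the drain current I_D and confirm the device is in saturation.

I_D ≈ 3.3 mA

V_G = V_DD·R_2/(R_1+R_2) = 14×47/197 = 3.34 V. With the source grounded, V_GS = V_G = 3.34 V.
Assume saturation: I_D = (k_n/2)(V_GS − V_t)² = (3.7/2)×(3.34 − 2)² = 1.85×1.34² = 3.32 mA.
V_DS = V_DD − I_D·R_D = 14 − 3.32×2.7 = 5.03 V.
Saturation requires V_DS ≥ V_GS − V_t = 1.34 V; 5.03 ≥ 1.34 ✓.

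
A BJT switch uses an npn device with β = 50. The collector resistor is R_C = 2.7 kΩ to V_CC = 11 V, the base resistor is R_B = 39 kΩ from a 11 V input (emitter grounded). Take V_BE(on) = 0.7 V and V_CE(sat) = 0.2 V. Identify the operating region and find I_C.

Assume active: I_B = (11 − 0.7)/39 = 0.264 mA, giving I_C = β·I_B = 13.2 mA.
But then V_CE = 11 − 13.2×2.7 = -24.7 V < V_CE(sat) = 0.2 V — impossible in the active region.
So the transistor is saturated. With V_CE = 0.2 V, I_C = (V_CC − 0.2)/R_C = 10.8/2.7 = 4 mA.
Check: β·I_B = 13.2 mA > I_C = 4 mA, confirming saturation.

saturation; I_C ≈ 4 mA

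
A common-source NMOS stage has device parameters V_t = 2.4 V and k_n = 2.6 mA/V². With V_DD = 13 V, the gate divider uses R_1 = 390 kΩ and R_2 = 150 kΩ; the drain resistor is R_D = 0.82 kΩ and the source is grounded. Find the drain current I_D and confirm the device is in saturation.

V_G = V_DD·R_2/(R_1+R_2) = 13×150/540 = 3.61 V. With the source grounded, V_GS = V_G = 3.61 V.
Assume saturation: I_D = (k_n/2)(V_GS − V_t)² = (2.6/2)×(3.61 − 2.4)² = 1.3×1.21² = 1.91 mA.
V_DS = V_DD − I_D·R_D = 13 − 1.91×0.82 = 11.4 V.
Saturation requires V_DS ≥ V_GS − V_t = 1.21 V; 11.4 ≥ 1.21 ✓.

I_D ≈ 1.9 mA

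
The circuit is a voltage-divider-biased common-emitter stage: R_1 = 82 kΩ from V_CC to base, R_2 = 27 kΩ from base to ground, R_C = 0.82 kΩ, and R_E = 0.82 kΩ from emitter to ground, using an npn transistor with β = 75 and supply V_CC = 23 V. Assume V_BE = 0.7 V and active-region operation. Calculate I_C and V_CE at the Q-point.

Thevenize the base divider: V_Th = V_CC·R_2/(R_1+R_2) = 23×27/109 = 5.7 V, R_Th = R_1‖R_2 = 20.3 kΩ.
Base-emitter loop: V_Th = I_B·R_Th + V_BE + (β+1)I_B·R_E, so I_B = (5.7 − 0.7) / (20.3 + 76×0.82) = 0.0605 mA.
I_C = β·I_B = 75×0.0605 = 4.54 mA, and I_E = (β+1)I_B = 4.6 mA.
V_CE = V_CC − I_C·R_C − I_E·R_E = 23 − 4.54×0.82 − 4.6×0.82 = 15.5 V.
V_CE = 15.5 V > 0.2 V confirms active-region operation.

I_C ≈ 4.5 mA, V_CE ≈ 16 V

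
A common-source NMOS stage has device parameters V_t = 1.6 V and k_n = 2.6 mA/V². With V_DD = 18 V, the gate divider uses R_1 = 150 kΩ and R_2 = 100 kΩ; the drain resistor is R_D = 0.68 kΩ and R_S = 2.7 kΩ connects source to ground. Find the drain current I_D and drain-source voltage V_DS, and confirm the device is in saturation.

I_D ≈ 1.7 mA, V_DS ≈ 12 V

V_G = V_DD·R_2/(R_1+R_2) = 18×100/250 = 7.2 V.
Assume saturation: I_D = (k_n/2)(V_GS − V_t)² with V_GS = V_G − I_D·R_S = 7.2 − 2.7·I_D.
Substituting gives 9.48·I_D² − 40.3·I_D + 40.8 = 0, with roots I_D = 1.66 or 2.6 mA.
The root I_D = 2.6 mA gives V_GS = 0.186 V ≤ V_t, so take I_D = 1.66 mA.
Then V_GS = 2.73 V and V_DS = V_DD − I_D(R_D+R_S) = 18 − 1.66×3.38 = 12.4 V.
Saturation requires V_DS ≥ V_GS − V_t = 1.13 V; 12.4 ≥ 1.13 ✓.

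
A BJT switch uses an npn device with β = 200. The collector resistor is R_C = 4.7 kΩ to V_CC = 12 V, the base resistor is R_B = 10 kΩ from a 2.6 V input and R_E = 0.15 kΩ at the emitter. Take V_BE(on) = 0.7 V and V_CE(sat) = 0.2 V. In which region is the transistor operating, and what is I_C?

saturation; I_C ≈ 2.4 mA

Assume active: I_B = (2.6 − 0.7)/(10 + 201×0.15) = 0.0473 mA, I_C = β·I_B = 9.46 mA.
Then V_CE = 12 − 9.46×4.7 − 9.51×0.15 = -33.9 V < 0.2 V — the active assumption fails.
Re-solve with V_CE = 0.2 V. KCL at the emitter: V_E/R_E = (V_BB−0.7−V_E)/R_B + (V_CC−0.2−V_E)/R_C, giving V_E = 0.387 V.
I_C = (V_CC − 0.2 − V_E)/R_C = (11.8 − 0.387)/4.7 = 2.43 mA.
Check: I_B = (1.9 − 0.387)/10 = 0.151 mA, and β·I_B = 30.3 mA > I_C, confirming saturation.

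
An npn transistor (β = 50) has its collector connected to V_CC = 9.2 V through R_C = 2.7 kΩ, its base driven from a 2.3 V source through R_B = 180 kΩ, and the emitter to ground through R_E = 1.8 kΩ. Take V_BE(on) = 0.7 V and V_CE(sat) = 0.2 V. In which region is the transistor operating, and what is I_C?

active; I_C ≈ 0.29 mA

Assume active. Base-emitter loop: I_B = (V_BB − V_BE)/(R_B + (β+1)R_E) = (2.3 − 0.7)/(180 + 51×1.8) = 0.00589 mA.
I_C = β·I_B = 50×0.00589 = 0.294 mA.
V_CE = V_CC − I_C·R_C − I_E·R_E = 9.2 − 0.294×2.7 − 0.3×1.8 = 7.86 V > V_CE(sat), so the active-region assumption holds.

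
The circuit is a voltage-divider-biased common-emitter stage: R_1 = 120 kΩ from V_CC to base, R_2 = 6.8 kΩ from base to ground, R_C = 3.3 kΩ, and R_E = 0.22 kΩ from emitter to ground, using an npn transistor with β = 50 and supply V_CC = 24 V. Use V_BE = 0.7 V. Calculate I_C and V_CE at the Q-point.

I_C ≈ 1.7 mA, V_CE ≈ 18 V

Thevenize the base divider: V_Th = V_CC·R_2/(R_1+R_2) = 24×6.8/127 = 1.29 V, R_Th = R_1‖R_2 = 6.44 kΩ.
Base-emitter loop: V_Th = I_B·R_Th + V_BE + (β+1)I_B·R_E, so I_B = (1.29 − 0.7) / (6.44 + 51×0.22) = 0.0333 mA.
I_C = β·I_B = 50×0.0333 = 1.66 mA, and I_E = (β+1)I_B = 1.7 mA.
V_CE = V_CC − I_C·R_C − I_E·R_E = 24 − 1.66×3.3 − 1.7×0.22 = 18.1 V.
V_CE = 18.1 V > 0.2 V confirms active-region operation.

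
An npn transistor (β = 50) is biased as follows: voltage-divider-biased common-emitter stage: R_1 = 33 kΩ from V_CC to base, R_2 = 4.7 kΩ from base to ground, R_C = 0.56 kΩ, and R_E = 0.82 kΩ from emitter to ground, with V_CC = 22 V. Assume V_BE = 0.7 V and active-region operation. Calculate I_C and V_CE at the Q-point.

Thevenize the base divider: V_Th = V_CC·R_2/(R_1+R_2) = 22×4.7/37.7 = 2.74 V, R_Th = R_1‖R_2 = 4.11 kΩ.
Base-emitter loop: V_Th = I_B·R_Th + V_BE + (β+1)I_B·R_E, so I_B = (2.74 − 0.7) / (4.11 + 51×0.82) = 0.0445 mA.
I_C = β·I_B = 50×0.0445 = 2.22 mA, and I_E = (β+1)I_B = 2.27 mA.
V_CE = V_CC − I_C·R_C − I_E·R_E = 22 − 2.22×0.56 − 2.27×0.82 = 18.9 V.
V_CE = 18.9 V > 0.2 V confirms active-region operation.

I_C ≈ 2.2 mA, V_CE ≈ 19 V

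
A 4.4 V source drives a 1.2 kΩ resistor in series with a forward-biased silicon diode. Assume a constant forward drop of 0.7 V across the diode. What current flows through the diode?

I ≈ 3.1 mA

KVL around the loop: 4.4 = V_D + I·R = 0.7 + I × 1.2 kΩ.
So I = (4.4 − 0.7) / 1.2 kΩ = 3.7 / 1.2 = 3.08 mA.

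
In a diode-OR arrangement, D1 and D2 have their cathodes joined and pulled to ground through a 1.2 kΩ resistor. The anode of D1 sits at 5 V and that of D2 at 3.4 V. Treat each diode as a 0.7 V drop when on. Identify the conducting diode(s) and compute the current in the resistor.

Only D1 conducts; I_R ≈ 3.6 mA

Assume both conduct. Then node N would need to be at both 5−0.7 = 4.3 V and 3.4−0.7 = 2.7 V, which is impossible.
Assume only D1 conducts: V_N = 5 − 0.7 = 4.3 V, so I_R = 4.3/1.2 = 3.58 mA.
Check D2: its anode-to-cathode voltage is 3.4 − 4.3 = -0.9 V < 0.7 V, so it is off. The assumption is consistent.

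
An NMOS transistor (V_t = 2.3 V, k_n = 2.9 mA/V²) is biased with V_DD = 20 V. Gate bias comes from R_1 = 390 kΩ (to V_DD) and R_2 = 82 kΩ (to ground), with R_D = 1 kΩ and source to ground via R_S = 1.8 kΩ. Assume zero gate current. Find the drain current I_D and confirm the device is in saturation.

I_D ≈ 0.37 mA

V_G = V_DD·R_2/(R_1+R_2) = 20×82/472 = 3.47 V.
Assume saturation: I_D = (k_n/2)(V_GS − V_t)² with V_GS = V_G − I_D·R_S = 3.47 − 1.8·I_D.
Substituting gives 4.7·I_D² − 7.13·I_D + 2 = 0, with roots I_D = 0.371 or 1.15 mA.
The root I_D = 1.15 mA gives V_GS = 1.41 V ≤ V_t, so take I_D = 0.371 mA.
Then V_GS = 2.81 V and V_DS = V_DD − I_D(R_D+R_S) = 20 − 0.371×2.8 = 19 V.
Saturation requires V_DS ≥ V_GS − V_t = 0.506 V; 19 ≥ 0.506 ✓.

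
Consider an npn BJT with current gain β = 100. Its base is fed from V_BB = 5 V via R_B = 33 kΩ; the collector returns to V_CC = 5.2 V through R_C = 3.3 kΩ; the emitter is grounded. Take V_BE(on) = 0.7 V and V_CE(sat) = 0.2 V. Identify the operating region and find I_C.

saturation; I_C ≈ 1.5 mA

Assume active: I_B = (5 − 0.7)/33 = 0.13 mA, giving I_C = β·I_B = 13 mA.
But then V_CE = 5.2 − 13×3.3 = -37.8 V < V_CE(sat) = 0.2 V — impossible in the active region.
So the transistor is saturated. With V_CE = 0.2 V, I_C = (V_CC − 0.2)/R_C = 5/3.3 = 1.52 mA.
Check: β·I_B = 13 mA > I_C = 1.52 mA, confirming saturation.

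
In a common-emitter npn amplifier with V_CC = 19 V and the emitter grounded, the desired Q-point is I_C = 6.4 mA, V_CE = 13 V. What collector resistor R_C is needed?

R_C ≈ 0.94 kΩ

Collector loop: V_CC = I_C·R_C + V_CE.
R_C = (V_CC − V_CE)/I_C = (19 − 13)/6.4 = 0.938 kΩ.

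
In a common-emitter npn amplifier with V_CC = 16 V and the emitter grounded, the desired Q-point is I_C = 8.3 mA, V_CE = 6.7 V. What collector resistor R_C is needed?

R_C ≈ 1.1 kΩ

Collector loop: V_CC = I_C·R_C + V_CE.
R_C = (V_CC − V_CE)/I_C = (16 − 6.7)/8.3 = 1.12 kΩ.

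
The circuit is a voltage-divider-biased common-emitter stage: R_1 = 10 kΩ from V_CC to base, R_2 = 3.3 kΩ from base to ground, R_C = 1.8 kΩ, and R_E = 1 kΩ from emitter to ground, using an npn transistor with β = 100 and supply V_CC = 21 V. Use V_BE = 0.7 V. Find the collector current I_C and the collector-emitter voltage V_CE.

Thevenize the base divider: V_Th = V_CC·R_2/(R_1+R_2) = 21×3.3/13.3 = 5.21 V, R_Th = R_1‖R_2 = 2.48 kΩ.
Base-emitter loop: V_Th = I_B·R_Th + V_BE + (β+1)I_B·R_E, so I_B = (5.21 − 0.7) / (2.48 + 101×1) = 0.0436 mA.
I_C = β·I_B = 100×0.0436 = 4.36 mA, and I_E = (β+1)I_B = 4.4 mA.
V_CE = V_CC − I_C·R_C − I_E·R_E = 21 − 4.36×1.8 − 4.4×1 = 8.75 V.
V_CE = 8.75 V > 0.2 V confirms active-region operation.

I_C ≈ 4.4 mA, V_CE ≈ 8.8 V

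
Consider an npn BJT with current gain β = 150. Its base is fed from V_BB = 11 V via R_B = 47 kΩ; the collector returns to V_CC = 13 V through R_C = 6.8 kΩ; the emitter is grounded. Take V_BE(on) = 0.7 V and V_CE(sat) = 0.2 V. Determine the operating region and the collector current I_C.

saturation; I_C ≈ 1.9 mA

Assume active: I_B = (11 − 0.7)/47 = 0.219 mA, giving I_C = β·I_B = 32.9 mA.
But then V_CE = 13 − 32.9×6.8 = -211 V < V_CE(sat) = 0.2 V — impossible in the active region.
So the transistor is saturated. With V_CE = 0.2 V, I_C = (V_CC − 0.2)/R_C = 12.8/6.8 = 1.88 mA.
Check: β·I_B = 32.9 mA > I_C = 1.88 mA, confirming saturation.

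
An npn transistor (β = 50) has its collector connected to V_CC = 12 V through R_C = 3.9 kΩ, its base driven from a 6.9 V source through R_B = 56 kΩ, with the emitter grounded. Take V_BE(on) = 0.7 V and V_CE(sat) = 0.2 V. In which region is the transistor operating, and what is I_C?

Assume active: I_B = (6.9 − 0.7)/56 = 0.111 mA, giving I_C = β·I_B = 5.54 mA.
But then V_CE = 12 − 5.54×3.9 = -9.59 V < V_CE(sat) = 0.2 V — impossible in the active region.
So the transistor is saturated. With V_CE = 0.2 V, I_C = (V_CC − 0.2)/R_C = 11.8/3.9 = 3.03 mA.
Check: β·I_B = 5.54 mA > I_C = 3.03 mA, confirming saturation.

saturation; I_C ≈ 3 mA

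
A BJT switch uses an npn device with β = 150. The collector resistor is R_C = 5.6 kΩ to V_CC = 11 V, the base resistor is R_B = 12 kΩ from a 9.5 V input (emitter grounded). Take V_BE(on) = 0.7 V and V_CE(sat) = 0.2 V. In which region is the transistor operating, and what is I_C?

Assume active: I_B = (9.5 − 0.7)/12 = 0.733 mA, giving I_C = β·I_B = 110 mA.
But then V_CE = 11 − 110×5.6 = -605 V < V_CE(sat) = 0.2 V — impossible in the active region.
So the transistor is saturated. With V_CE = 0.2 V, I_C = (V_CC − 0.2)/R_C = 10.8/5.6 = 1.93 mA.
Check: β·I_B = 110 mA > I_C = 1.93 mA, confirming saturation.

saturation; I_C ≈ 1.9 mA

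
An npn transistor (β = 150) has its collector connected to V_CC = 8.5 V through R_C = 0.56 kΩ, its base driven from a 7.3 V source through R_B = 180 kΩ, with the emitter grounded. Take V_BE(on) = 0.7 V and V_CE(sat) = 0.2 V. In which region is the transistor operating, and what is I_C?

active; I_C ≈ 5.5 mA

Assume active. Base-emitter loop: I_B = (V_BB − V_BE)/R_B = (7.3 − 0.7)/180 = 0.0367 mA.
I_C = β·I_B = 150×0.0367 = 5.5 mA.
V_CE = V_CC − I_C·R_C = 8.5 − 5.5×0.56 = 5.42 V > V_CE(sat), so the active-region assumption holds.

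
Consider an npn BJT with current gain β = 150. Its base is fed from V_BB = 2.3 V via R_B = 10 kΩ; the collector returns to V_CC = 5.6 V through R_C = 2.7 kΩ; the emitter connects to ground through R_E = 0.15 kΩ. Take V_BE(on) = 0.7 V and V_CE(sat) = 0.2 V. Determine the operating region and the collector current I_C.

saturation; I_C ≈ 1.9 mA

Assume active: I_B = (2.3 − 0.7)/(10 + 151×0.15) = 0.049 mA, I_C = β·I_B = 7.35 mA.
Then V_CE = 5.6 − 7.35×2.7 − 7.4×0.15 = -15.4 V < 0.2 V — the active assumption fails.
Re-solve with V_CE = 0.2 V. KCL at the emitter: V_E/R_E = (V_BB−0.7−V_E)/R_B + (V_CC−0.2−V_E)/R_C, giving V_E = 0.303 V.
I_C = (V_CC − 0.2 − V_E)/R_C = (5.4 − 0.303)/2.7 = 1.89 mA.
Check: I_B = (1.6 − 0.303)/10 = 0.13 mA, and β·I_B = 19.5 mA > I_C, confirming saturation.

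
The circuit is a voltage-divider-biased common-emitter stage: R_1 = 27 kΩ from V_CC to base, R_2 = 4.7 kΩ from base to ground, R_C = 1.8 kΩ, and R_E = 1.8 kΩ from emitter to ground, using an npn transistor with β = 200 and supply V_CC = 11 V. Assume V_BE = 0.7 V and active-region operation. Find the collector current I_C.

I_C ≈ 0.51 mA

Thevenize the base divider: V_Th = V_CC·R_2/(R_1+R_2) = 11×4.7/31.7 = 1.63 V, R_Th = R_1‖R_2 = 4 kΩ.
Base-emitter loop: V_Th = I_B·R_Th + V_BE + (β+1)I_B·R_E, so I_B = (1.63 − 0.7) / (4 + 201×1.8) = 0.00254 mA.
I_C = β·I_B = 200×0.00254 = 0.509 mA, and I_E = (β+1)I_B = 0.512 mA.
V_CE = V_CC − I_C·R_C − I_E·R_E = 11 − 0.509×1.8 − 0.512×1.8 = 9.16 V.
V_CE = 9.16 V > 0.2 V confirms active-region operation.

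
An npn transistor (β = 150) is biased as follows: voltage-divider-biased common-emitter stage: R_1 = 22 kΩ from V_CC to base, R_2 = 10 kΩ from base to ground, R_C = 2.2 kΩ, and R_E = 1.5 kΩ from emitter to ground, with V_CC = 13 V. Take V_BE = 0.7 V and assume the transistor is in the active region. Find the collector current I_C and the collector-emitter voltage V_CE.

Thevenize the base divider: V_Th = V_CC·R_2/(R_1+R_2) = 13×10/32 = 4.06 V, R_Th = R_1‖R_2 = 6.88 kΩ.
Base-emitter loop: V_Th = I_B·R_Th + V_BE + (β+1)I_B·R_E, so I_B = (4.06 − 0.7) / (6.88 + 151×1.5) = 0.0144 mA.
I_C = β·I_B = 150×0.0144 = 2.16 mA, and I_E = (β+1)I_B = 2.18 mA.
V_CE = V_CC − I_C·R_C − I_E·R_E = 13 − 2.16×2.2 − 2.18×1.5 = 4.98 V.
V_CE = 4.98 V > 0.2 V confirms active-region operation.

I_C ≈ 2.2 mA, V_CE ≈ 5 V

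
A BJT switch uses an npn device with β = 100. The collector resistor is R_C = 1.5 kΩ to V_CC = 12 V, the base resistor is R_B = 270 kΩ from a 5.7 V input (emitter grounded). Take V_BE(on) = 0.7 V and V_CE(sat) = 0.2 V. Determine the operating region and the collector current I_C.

active; I_C ≈ 1.9 mA

Assume active. Base-emitter loop: I_B = (V_BB − V_BE)/R_B = (5.7 − 0.7)/270 = 0.0185 mA.
I_C = β·I_B = 100×0.0185 = 1.85 mA.
V_CE = V_CC − I_C·R_C = 12 − 1.85×1.5 = 9.22 V > V_CE(sat), so the active-region assumption holds.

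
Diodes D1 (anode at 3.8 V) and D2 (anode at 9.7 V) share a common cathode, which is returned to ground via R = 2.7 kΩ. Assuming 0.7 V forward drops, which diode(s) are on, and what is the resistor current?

Only D2 conducts; I_R ≈ 3.3 mA

Assume both conduct. Then node N would need to be at both 3.8−0.7 = 3.1 V and 9.7−0.7 = 9 V, which is impossible.
Assume only D2 conducts: V_N = 9.7 − 0.7 = 9 V, so I_R = 9/2.7 = 3.33 mA.
Check D1: its anode-to-cathode voltage is 3.8 − 9 = -5.2 V < 0.7 V, so it is off. The assumption is consistent.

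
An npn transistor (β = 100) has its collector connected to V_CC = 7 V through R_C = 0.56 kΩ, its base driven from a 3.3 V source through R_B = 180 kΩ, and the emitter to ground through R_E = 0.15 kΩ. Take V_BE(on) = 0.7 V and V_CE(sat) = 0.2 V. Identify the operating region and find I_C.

active; I_C ≈ 1.3 mA

Assume active. Base-emitter loop: I_B = (V_BB − V_BE)/(R_B + (β+1)R_E) = (3.3 − 0.7)/(180 + 101×0.15) = 0.0133 mA.
I_C = β·I_B = 100×0.0133 = 1.33 mA.
V_CE = V_CC − I_C·R_C − I_E·R_E = 7 − 1.33×0.56 − 1.35×0.15 = 6.05 V > V_CE(sat), so the active-region assumption holds.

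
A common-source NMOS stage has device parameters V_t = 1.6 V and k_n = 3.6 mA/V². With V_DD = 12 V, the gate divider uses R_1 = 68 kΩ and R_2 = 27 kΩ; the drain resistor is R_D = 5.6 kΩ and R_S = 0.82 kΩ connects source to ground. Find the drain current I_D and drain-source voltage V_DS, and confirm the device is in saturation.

V_G = V_DD·R_2/(R_1+R_2) = 12×27/95 = 3.41 V.
Assume saturation: I_D = (k_n/2)(V_GS − V_t)² with V_GS = V_G − I_D·R_S = 3.41 − 0.82·I_D.
Substituting gives 1.21·I_D² − 6.34·I_D + 5.9 = 0, with roots I_D = 1.21 or 4.03 mA.
The root I_D = 4.03 mA gives V_GS = 0.103 V ≤ V_t, so take I_D = 1.21 mA.
Then V_GS = 2.42 V and V_DS = V_DD − I_D(R_D+R_S) = 12 − 1.21×6.42 = 4.24 V.
Saturation requires V_DS ≥ V_GS − V_t = 0.819 V; 4.24 ≥ 0.819 ✓.

I_D ≈ 1.2 mA, V_DS ≈ 4.2 V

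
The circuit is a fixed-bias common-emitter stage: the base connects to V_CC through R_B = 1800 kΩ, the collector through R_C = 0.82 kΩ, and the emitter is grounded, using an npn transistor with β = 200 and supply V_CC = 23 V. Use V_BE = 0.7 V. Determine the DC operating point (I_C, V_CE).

Base loop: V_CC = I_B·R_B + V_BE, so I_B = (23 − 0.7)/1800 kΩ = 0.0124 mA.
In the active region I_C = β·I_B = 200 × 0.0124 = 2.48 mA.
Collector loop: V_CE = V_CC − I_C·R_C = 23 − 2.48×0.82 = 21 V.
Since V_CE = 21 V > V_CE(sat) ≈ 0.2 V, the transistor is in the active region as assumed.

I_C ≈ 2.5 mA, V_CE ≈ 21 V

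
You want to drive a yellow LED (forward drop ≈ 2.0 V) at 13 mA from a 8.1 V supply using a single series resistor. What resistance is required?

R ≈ 0.47 kΩ

The resistor drops V_S − V_D = 8.1 − 2.0 = 6.1 V at 13 mA.
R = 6.1 V / 13 mA = 0.469 kΩ.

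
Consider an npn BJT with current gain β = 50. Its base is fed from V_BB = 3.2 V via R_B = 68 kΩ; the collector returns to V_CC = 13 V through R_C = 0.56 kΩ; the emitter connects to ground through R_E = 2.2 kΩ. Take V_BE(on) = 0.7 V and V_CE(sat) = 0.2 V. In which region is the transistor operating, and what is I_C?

active; I_C ≈ 0.69 mA

Assume active. Base-emitter loop: I_B = (V_BB − V_BE)/(R_B + (β+1)R_E) = (3.2 − 0.7)/(68 + 51×2.2) = 0.0139 mA.
I_C = β·I_B = 50×0.0139 = 0.694 mA.
V_CE = V_CC − I_C·R_C − I_E·R_E = 13 − 0.694×0.56 − 0.708×2.2 = 11.1 V > V_CE(sat), so the active-region assumption holds.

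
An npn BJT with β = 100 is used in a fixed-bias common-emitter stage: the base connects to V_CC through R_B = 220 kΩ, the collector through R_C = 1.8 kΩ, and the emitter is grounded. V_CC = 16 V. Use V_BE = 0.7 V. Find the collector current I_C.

Base loop: V_CC = I_B·R_B + V_BE, so I_B = (16 − 0.7)/220 kΩ = 0.0695 mA.
In the active region I_C = β·I_B = 100 × 0.0695 = 6.95 mA.
Collector loop: V_CE = V_CC − I_C·R_C = 16 − 6.95×1.8 = 3.48 V.
Since V_CE = 3.48 V > V_CE(sat) ≈ 0.2 V, the transistor is in the active region as assumed.

I_C ≈ 7 mA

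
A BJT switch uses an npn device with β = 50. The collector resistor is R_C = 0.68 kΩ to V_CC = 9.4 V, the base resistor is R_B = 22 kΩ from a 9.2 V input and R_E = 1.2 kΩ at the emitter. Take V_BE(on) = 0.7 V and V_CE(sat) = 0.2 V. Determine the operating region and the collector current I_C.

Assume active: I_B = (9.2 − 0.7)/(22 + 51×1.2) = 0.102 mA, I_C = β·I_B = 5.11 mA.
Then V_CE = 9.4 − 5.11×0.68 − 5.21×1.2 = -0.326 V < 0.2 V — the active assumption fails.
Re-solve with V_CE = 0.2 V. KCL at the emitter: V_E/R_E = (V_BB−0.7−V_E)/R_B + (V_CC−0.2−V_E)/R_C, giving V_E = 5.92 V.
I_C = (V_CC − 0.2 − V_E)/R_C = (9.2 − 5.92)/0.68 = 4.82 mA.
Check: I_B = (8.5 − 5.92)/22 = 0.117 mA, and β·I_B = 5.86 mA > I_C, confirming saturation.

saturation; I_C ≈ 4.8 mA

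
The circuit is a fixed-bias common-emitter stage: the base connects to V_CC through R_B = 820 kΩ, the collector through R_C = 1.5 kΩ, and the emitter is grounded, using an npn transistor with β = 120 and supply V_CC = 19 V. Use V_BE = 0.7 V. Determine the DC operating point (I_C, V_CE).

Base loop: V_CC = I_B·R_B + V_BE, so I_B = (19 − 0.7)/820 kΩ = 0.0223 mA.
In the active region I_C = β·I_B = 120 × 0.0223 = 2.68 mA.
Collector loop: V_CE = V_CC − I_C·R_C = 19 − 2.68×1.5 = 15 V.
Since V_CE = 15 V > V_CE(sat) ≈ 0.2 V, the transistor is in the active region as assumed.

I_C ≈ 2.7 mA, V_CE ≈ 15 V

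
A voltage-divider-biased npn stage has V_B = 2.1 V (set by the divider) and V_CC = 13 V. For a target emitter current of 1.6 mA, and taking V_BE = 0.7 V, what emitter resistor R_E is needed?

V_E = V_B − V_BE = 2.1 − 0.7 = 1.4 V.
R_E = V_E / I_E = 1.4 / 1.6 = 0.875 kΩ.

R_E ≈ 0.88 kΩ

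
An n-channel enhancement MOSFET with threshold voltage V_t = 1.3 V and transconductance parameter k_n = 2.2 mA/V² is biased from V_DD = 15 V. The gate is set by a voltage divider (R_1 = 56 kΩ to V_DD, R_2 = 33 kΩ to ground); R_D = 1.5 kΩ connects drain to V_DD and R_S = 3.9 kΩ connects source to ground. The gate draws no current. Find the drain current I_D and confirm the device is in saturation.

I_D ≈ 0.87 mA

V_G = V_DD·R_2/(R_1+R_2) = 15×33/89 = 5.56 V.
Assume saturation: I_D = (k_n/2)(V_GS − V_t)² with V_GS = V_G − I_D·R_S = 5.56 − 3.9·I_D.
Substituting gives 16.7·I_D² − 37.6·I_D + 20 = 0, with roots I_D = 0.865 or 1.38 mA.
The root I_D = 1.38 mA gives V_GS = 0.18 V ≤ V_t, so take I_D = 0.865 mA.
Then V_GS = 2.19 V and V_DS = V_DD − I_D(R_D+R_S) = 15 − 0.865×5.4 = 10.3 V.
Saturation requires V_DS ≥ V_GS − V_t = 0.887 V; 10.3 ≥ 0.887 ✓.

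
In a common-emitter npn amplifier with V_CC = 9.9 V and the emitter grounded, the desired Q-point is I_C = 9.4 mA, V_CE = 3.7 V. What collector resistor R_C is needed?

Collector loop: V_CC = I_C·R_C + V_CE.
R_C = (V_CC − V_CE)/I_C = (9.9 − 3.7)/9.4 = 0.66 kΩ.

R_C ≈ 0.66 kΩ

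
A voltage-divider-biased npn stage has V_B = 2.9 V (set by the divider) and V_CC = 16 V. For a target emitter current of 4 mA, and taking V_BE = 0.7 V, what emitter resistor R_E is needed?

R_E ≈ 0.55 kΩ

V_E = V_B − V_BE = 2.9 − 0.7 = 2.2 V.
R_E = V_E / I_E = 2.2 / 4 = 0.55 kΩ.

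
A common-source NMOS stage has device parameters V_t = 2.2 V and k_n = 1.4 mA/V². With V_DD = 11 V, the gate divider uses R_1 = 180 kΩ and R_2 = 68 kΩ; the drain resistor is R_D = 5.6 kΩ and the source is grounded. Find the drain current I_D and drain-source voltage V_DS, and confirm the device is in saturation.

V_G = V_DD·R_2/(R_1+R_2) = 11×68/248 = 3.02 V. With the source grounded, V_GS = V_G = 3.02 V.
Assume saturation: I_D = (k_n/2)(V_GS − V_t)² = (1.4/2)×(3.02 − 2.2)² = 0.7×0.816² = 0.466 mA.
V_DS = V_DD − I_D·R_D = 11 − 0.466×5.6 = 8.39 V.
Saturation requires V_DS ≥ V_GS − V_t = 0.816 V; 8.39 ≥ 0.816 ✓.

I_D ≈ 0.47 mA, V_DS ≈ 8.4 V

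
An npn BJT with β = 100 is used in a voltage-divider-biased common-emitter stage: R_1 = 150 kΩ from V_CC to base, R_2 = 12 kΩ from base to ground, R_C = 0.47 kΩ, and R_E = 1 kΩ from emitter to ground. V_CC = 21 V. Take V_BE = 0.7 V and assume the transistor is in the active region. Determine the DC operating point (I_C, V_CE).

I_C ≈ 0.76 mA, V_CE ≈ 20 V

Thevenize the base divider: V_Th = V_CC·R_2/(R_1+R_2) = 21×12/162 = 1.56 V, R_Th = R_1‖R_2 = 11.1 kΩ.
Base-emitter loop: V_Th = I_B·R_Th + V_BE + (β+1)I_B·R_E, so I_B = (1.56 − 0.7) / (11.1 + 101×1) = 0.00763 mA.
I_C = β·I_B = 100×0.00763 = 0.763 mA, and I_E = (β+1)I_B = 0.771 mA.
V_CE = V_CC − I_C·R_C − I_E·R_E = 21 − 0.763×0.47 − 0.771×1 = 19.9 V.
V_CE = 19.9 V > 0.2 V confirms active-region operation.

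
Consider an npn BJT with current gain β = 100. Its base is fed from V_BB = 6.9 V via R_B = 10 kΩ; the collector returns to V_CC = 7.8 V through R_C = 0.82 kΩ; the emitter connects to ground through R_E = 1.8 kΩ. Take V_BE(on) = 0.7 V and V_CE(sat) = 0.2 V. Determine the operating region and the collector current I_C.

Assume active: I_B = (6.9 − 0.7)/(10 + 101×1.8) = 0.0323 mA, I_C = β·I_B = 3.23 mA.
Then V_CE = 7.8 − 3.23×0.82 − 3.26×1.8 = -0.727 V < 0.2 V — the active assumption fails.
Re-solve with V_CE = 0.2 V. KCL at the emitter: V_E/R_E = (V_BB−0.7−V_E)/R_B + (V_CC−0.2−V_E)/R_C, giving V_E = 5.27 V.
I_C = (V_CC − 0.2 − V_E)/R_C = (7.6 − 5.27)/0.82 = 2.84 mA.
Check: I_B = (6.2 − 5.27)/10 = 0.0926 mA, and β·I_B = 9.26 mA > I_C, confirming saturation.

saturation; I_C ≈ 2.8 mA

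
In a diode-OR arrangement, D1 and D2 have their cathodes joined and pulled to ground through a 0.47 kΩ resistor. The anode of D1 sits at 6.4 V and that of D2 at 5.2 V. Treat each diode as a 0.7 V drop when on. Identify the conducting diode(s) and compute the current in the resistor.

Only D1 conducts; I_R ≈ 12 mA

Assume both conduct. Then node N would need to be at both 6.4−0.7 = 5.7 V and 5.2−0.7 = 4.5 V, which is impossible.
Assume only D1 conducts: V_N = 6.4 − 0.7 = 5.7 V, so I_R = 5.7/0.47 = 12.1 mA.
Check D2: its anode-to-cathode voltage is 5.2 − 5.7 = -0.5 V < 0.7 V, so it is off. The assumption is consistent.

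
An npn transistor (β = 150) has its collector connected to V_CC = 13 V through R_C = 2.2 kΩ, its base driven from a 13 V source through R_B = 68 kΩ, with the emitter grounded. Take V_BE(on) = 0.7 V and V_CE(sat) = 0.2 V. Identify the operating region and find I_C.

saturation; I_C ≈ 5.8 mA

Assume active: I_B = (13 − 0.7)/68 = 0.181 mA, giving I_C = β·I_B = 27.1 mA.
But then V_CE = 13 − 27.1×2.2 = -46.7 V < V_CE(sat) = 0.2 V — impossible in the active region.
So the transistor is saturated. With V_CE = 0.2 V, I_C = (V_CC − 0.2)/R_C = 12.8/2.2 = 5.82 mA.
Check: β·I_B = 27.1 mA > I_C = 5.82 mA, confirming saturation.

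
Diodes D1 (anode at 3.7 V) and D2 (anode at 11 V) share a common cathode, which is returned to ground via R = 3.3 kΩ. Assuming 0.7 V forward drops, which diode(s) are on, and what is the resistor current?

Assume both conduct. Then node N would need to be at both 3.7−0.7 = 3 V and 11−0.7 = 10.3 V, which is impossible.
Assume only D2 conducts: V_N = 11 − 0.7 = 10.3 V, so I_R = 10.3/3.3 = 3.12 mA.
Check D1: its anode-to-cathode voltage is 3.7 − 10.3 = -6.6 V < 0.7 V, so it is off. The assumption is consistent.

Only D2 conducts; I_R ≈ 3.1 mA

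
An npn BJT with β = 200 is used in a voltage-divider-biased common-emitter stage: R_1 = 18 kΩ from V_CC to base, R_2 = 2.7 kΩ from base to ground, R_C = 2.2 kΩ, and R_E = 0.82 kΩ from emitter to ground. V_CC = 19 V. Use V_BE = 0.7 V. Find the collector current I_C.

I_C ≈ 2.1 mA

Thevenize the base divider: V_Th = V_CC·R_2/(R_1+R_2) = 19×2.7/20.7 = 2.48 V, R_Th = R_1‖R_2 = 2.35 kΩ.
Base-emitter loop: V_Th = I_B·R_Th + V_BE + (β+1)I_B·R_E, so I_B = (2.48 − 0.7) / (2.35 + 201×0.82) = 0.0106 mA.
I_C = β·I_B = 200×0.0106 = 2.13 mA, and I_E = (β+1)I_B = 2.14 mA.
V_CE = V_CC − I_C·R_C − I_E·R_E = 19 − 2.13×2.2 − 2.14×0.82 = 12.6 V.
V_CE = 12.6 V > 0.2 V confirms active-region operation.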